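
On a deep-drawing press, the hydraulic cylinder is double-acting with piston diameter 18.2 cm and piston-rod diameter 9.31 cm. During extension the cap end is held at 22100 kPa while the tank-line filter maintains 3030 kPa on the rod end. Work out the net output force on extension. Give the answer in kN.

Cap-side area A_cap = π/4 × (18.2 cm)² = 260.2 cm^2
Rod-side annular area A_ann = π/4 × (18.2² − 9.31²) = 192.1 cm^2
Net thrust = P_cap·A_cap − P_rod·A_ann = 574.9 kN − 58.20 kN

F ≈ 517 kN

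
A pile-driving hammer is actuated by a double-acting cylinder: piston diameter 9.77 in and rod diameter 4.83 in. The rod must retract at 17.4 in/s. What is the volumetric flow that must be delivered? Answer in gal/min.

Rod-side annular area A_ann = π/4 × (9.77² − 4.83²) = 56.65 in^2
Q = A × v

Q ≈ 256 gal/min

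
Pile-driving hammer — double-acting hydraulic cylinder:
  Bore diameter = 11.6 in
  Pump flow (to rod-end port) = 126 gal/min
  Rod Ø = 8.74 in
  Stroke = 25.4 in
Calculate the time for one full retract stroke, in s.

Rod-side annular area A_ann = π/4 × (11.6² − 8.74²) = 45.69 in^2
Swept volume V = A × L; t = V / Q = A·L / Q

t ≈ 2.39 s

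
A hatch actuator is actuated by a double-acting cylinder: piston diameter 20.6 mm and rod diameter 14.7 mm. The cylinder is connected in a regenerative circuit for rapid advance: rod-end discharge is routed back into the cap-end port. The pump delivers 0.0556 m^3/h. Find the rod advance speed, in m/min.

v ≈ 5.46 m/min

In regeneration the rod-end outflow joins the pump flow into the cap end, so the net volume the pump must supply per unit advance equals the rod cross-section area.
Rod cross-section A_rod = π/4 × (14.7 mm)² = 169.7 mm^2
v = Q_pump / A_rod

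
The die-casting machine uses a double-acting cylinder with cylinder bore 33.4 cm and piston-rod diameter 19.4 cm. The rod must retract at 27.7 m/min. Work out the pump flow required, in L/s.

Q ≈ 26.8 L/s

Rod-side annular area A_ann = π/4 × (33.4² − 19.4²) = 580.6 cm^2
Q = A × v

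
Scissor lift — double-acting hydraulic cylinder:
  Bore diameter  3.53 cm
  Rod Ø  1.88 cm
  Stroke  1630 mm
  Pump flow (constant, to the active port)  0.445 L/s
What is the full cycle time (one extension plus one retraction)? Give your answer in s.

t ≈ 6.15 s

Cap-side area A_cap = π/4 × (3.53 cm)² = 9.787 cm^2
Rod-side annular area A_ann = π/4 × (3.53² − 1.88²) = 7.011 cm^2
t_ext = A_cap·L/Q = 3.585 s
t_ret = A_ann·L/Q = 2.568 s
t_cycle = t_ext + t_ret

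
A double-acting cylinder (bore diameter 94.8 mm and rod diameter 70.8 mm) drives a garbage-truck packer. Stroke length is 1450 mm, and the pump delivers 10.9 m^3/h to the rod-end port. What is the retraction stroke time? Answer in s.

Rod-side annular area A_ann = π/4 × (94.8² − 70.8²) = 3121 mm^2
Swept volume V = A × L; t = V / Q = A·L / Q

t ≈ 1.49 s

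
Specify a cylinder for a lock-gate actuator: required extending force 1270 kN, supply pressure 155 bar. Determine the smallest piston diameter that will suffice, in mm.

Extension force acts on the full piston face: F = P × (π/4)D².
D = √(4F / (πP)) = √(4 × 1270 kN / (π × 155 bar))

D ≈ 323 mm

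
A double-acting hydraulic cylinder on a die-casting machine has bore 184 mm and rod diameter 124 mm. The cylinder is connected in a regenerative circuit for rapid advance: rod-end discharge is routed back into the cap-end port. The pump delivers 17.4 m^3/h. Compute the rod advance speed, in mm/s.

v ≈ 400 mm/s

In regeneration the rod-end outflow joins the pump flow into the cap end, so the net volume the pump must supply per unit advance equals the rod cross-section area.
Rod cross-section A_rod = π/4 × (124 mm)² = 12080 mm^2
v = Q_pump / A_rod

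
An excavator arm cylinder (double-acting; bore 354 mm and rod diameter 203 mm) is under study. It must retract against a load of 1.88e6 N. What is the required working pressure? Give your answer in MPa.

Rod-side annular area A_ann = π/4 × (354² − 203²) = 66060 mm^2
Retraction: pressure acts on the annular area.
P = F / A = 1.88e6 N / A

P ≈ 28.5 MPa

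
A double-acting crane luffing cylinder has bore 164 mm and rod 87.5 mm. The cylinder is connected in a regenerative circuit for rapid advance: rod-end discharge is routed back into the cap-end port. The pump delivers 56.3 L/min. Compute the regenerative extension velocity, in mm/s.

v ≈ 156 mm/s

In regeneration the rod-end outflow joins the pump flow into the cap end, so the net volume the pump must supply per unit advance equals the rod cross-section area.
Rod cross-section A_rod = π/4 × (87.5 mm)² = 6013 mm^2
v = Q_pump / A_rod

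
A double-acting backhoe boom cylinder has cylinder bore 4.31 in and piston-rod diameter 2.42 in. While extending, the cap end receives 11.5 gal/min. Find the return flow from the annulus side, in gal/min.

Q_out ≈ 7.87 gal/min

Cap-side area A_cap = π/4 × (4.31 in)² = 14.59 in^2
Rod-side annular area A_ann = π/4 × (4.31² − 2.42²) = 9.990 in^2
Piston speed v = Q_in/A_cap; rod-end outflow Q_out = v × A_ann = Q_in × A_ann/A_cap.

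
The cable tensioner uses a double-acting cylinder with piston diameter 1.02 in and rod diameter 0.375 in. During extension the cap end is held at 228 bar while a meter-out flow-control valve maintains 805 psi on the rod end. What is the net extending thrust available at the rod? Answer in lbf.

F ≈ 2130 lbf

Cap-side area A_cap = π/4 × (1.02 in)² = 0.8171 in^2
Rod-side annular area A_ann = π/4 × (1.02² − 0.375²) = 0.7067 in^2
Net thrust = P_cap·A_cap − P_rod·A_ann = 2702 lbf − 568.9 lbf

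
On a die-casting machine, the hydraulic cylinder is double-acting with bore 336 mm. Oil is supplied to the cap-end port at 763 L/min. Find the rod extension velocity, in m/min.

v ≈ 8.61 m/min

Cap-side area A_cap = π/4 × (336 mm)² = 88670 mm^2
v = Q / A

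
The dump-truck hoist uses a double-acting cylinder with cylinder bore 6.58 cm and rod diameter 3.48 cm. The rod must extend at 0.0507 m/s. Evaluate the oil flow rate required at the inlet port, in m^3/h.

Cap-side area A_cap = π/4 × (6.58 cm)² = 34.00 cm^2
Q = A × v

Q ≈ 0.621 m^3/h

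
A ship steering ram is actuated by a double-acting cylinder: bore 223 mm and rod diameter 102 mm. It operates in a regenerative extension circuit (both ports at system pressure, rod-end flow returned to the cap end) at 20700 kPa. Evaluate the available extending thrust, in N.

With equal pressure on both faces, forces on the annular region cancel; the net push is pressure × rod cross-section.
Rod cross-section A_rod = π/4 × (102 mm)² = 8171 mm^2
F = P × A_rod

F ≈ 1.69e5 N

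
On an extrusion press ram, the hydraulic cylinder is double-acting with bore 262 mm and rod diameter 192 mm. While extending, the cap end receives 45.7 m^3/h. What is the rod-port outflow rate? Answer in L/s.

Q_out ≈ 5.88 L/s

Cap-side area A_cap = π/4 × (262 mm)² = 53910 mm^2
Rod-side annular area A_ann = π/4 × (262² − 192²) = 24960 mm^2
Piston speed v = Q_in/A_cap; rod-end outflow Q_out = v × A_ann = Q_in × A_ann/A_cap.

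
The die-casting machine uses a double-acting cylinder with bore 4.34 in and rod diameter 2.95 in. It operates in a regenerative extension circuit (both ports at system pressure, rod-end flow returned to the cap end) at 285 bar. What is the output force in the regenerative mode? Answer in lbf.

F ≈ 28300 lbf

With equal pressure on both faces, forces on the annular region cancel; the net push is pressure × rod cross-section.
Rod cross-section A_rod = π/4 × (2.95 in)² = 6.835 in^2
F = P × A_rod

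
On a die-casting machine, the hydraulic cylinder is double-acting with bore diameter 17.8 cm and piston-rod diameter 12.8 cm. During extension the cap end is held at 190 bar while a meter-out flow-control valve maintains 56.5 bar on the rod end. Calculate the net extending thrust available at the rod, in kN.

Cap-side area A_cap = π/4 × (17.8 cm)² = 248.8 cm^2
Rod-side annular area A_ann = π/4 × (17.8² − 12.8²) = 120.2 cm^2
Net thrust = P_cap·A_cap − P_rod·A_ann = 472.8 kN − 67.89 kN

F ≈ 405 kN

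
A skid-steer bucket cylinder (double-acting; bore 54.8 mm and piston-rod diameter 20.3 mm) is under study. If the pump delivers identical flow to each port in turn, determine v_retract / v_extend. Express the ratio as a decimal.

Cap-side area A_cap = π/4 × (54.8 mm)² = 2359 mm^2
Rod-side annular area A_ann = π/4 × (54.8² − 20.3²) = 2035 mm^2
For equal Q, v ∝ 1/A, so v_ret/v_ext = A_cap/A_ann.

v_ret/v_ext ≈ 1.16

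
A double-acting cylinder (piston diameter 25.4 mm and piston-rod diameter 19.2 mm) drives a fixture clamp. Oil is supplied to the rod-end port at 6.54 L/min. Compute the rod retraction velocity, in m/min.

v ≈ 30.1 m/min

Rod-side annular area A_ann = π/4 × (25.4² − 19.2²) = 217.2 mm^2
Flow into the rod-end port fills the annular volume.
v = Q / A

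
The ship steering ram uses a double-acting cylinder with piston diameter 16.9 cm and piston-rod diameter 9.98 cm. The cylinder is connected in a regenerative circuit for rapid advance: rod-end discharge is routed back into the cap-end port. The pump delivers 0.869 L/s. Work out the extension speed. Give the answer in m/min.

In regeneration the rod-end outflow joins the pump flow into the cap end, so the net volume the pump must supply per unit advance equals the rod cross-section area.
Rod cross-section A_rod = π/4 × (9.98 cm)² = 78.23 cm^2
v = Q_pump / A_rod

v ≈ 6.67 m/min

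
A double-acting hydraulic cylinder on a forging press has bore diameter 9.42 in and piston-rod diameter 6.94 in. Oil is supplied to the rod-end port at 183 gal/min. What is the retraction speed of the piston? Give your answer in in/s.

v ≈ 22.1 in/s

Rod-side annular area A_ann = π/4 × (9.42² − 6.94²) = 31.87 in^2
Flow into the rod-end port fills the annular volume.
v = Q / A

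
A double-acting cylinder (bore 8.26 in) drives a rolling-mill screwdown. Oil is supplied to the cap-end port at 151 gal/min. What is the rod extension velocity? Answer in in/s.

Cap-side area A_cap = π/4 × (8.26 in)² = 53.59 in^2
v = Q / A

v ≈ 10.8 in/s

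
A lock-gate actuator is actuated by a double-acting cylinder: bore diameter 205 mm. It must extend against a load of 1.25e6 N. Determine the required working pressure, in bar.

P ≈ 379 bar

Cap-side area A_cap = π/4 × (205 mm)² = 33010 mm^2
P = F / A = 1.25e6 N / A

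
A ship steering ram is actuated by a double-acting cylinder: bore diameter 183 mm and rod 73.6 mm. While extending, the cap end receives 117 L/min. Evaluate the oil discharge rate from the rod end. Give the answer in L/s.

Q_out ≈ 1.63 L/s

Cap-side area A_cap = π/4 × (183 mm)² = 26300 mm^2
Rod-side annular area A_ann = π/4 × (183² − 73.6²) = 22050 mm^2
Piston speed v = Q_in/A_cap; rod-end outflow Q_out = v × A_ann = Q_in × A_ann/A_cap.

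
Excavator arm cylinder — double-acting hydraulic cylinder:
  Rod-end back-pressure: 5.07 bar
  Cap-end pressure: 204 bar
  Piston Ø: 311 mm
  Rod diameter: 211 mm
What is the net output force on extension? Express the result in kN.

F ≈ 1530 kN

Cap-side area A_cap = π/4 × (311 mm)² = 75960 mm^2
Rod-side annular area A_ann = π/4 × (311² − 211²) = 41000 mm^2
Net thrust = P_cap·A_cap − P_rod·A_ann = 1550 kN − 20.79 kN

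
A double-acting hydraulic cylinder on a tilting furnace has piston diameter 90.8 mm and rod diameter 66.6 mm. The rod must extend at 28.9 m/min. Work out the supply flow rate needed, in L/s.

Q ≈ 3.12 L/s

Cap-side area A_cap = π/4 × (90.8 mm)² = 6475 mm^2
Q = A × v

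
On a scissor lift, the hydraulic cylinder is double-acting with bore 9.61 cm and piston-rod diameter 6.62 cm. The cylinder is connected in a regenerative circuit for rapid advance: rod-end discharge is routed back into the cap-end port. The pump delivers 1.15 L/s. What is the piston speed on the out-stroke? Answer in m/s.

In regeneration the rod-end outflow joins the pump flow into the cap end, so the net volume the pump must supply per unit advance equals the rod cross-section area.
Rod cross-section A_rod = π/4 × (6.62 cm)² = 34.42 cm^2
v = Q_pump / A_rod

v ≈ 0.334 m/s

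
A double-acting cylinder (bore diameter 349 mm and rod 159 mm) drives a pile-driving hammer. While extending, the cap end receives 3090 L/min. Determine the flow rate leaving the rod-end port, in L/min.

Cap-side area A_cap = π/4 × (349 mm)² = 95660 mm^2
Rod-side annular area A_ann = π/4 × (349² − 159²) = 75810 mm^2
Piston speed v = Q_in/A_cap; rod-end outflow Q_out = v × A_ann = Q_in × A_ann/A_cap.

Q_out ≈ 2450 L/min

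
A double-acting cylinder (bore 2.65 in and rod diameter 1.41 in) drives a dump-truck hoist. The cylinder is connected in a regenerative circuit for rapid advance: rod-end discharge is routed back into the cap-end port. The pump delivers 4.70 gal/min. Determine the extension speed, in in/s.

v ≈ 11.6 in/s

In regeneration the rod-end outflow joins the pump flow into the cap end, so the net volume the pump must supply per unit advance equals the rod cross-section area.
Rod cross-section A_rod = π/4 × (1.41 in)² = 1.561 in^2
v = Q_pump / A_rod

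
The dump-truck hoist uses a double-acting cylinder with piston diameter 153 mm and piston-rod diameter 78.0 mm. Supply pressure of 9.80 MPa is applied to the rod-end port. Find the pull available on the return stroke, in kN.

Rod-side annular area A_ann = π/4 × (153² − 78.0²) = 13610 mm^2
On retraction the pressure acts on the annular area (bore minus rod).
F = P × A_ann

F ≈ 133 kN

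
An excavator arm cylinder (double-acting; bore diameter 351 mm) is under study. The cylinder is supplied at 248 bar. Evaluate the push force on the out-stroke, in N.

F ≈ 2.40e6 N

Cap-side area A_cap = π/4 × (351 mm)² = 96760 mm^2
F = P × A_cap = 248 bar × A_cap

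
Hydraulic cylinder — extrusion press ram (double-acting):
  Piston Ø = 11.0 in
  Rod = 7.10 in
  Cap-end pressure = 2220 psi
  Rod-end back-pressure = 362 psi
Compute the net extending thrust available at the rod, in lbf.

F ≈ 1.91e5 lbf

Cap-side area A_cap = π/4 × (11.0 in)² = 95.03 in^2
Rod-side annular area A_ann = π/4 × (11.0² − 7.10²) = 55.44 in^2
Net thrust = P_cap·A_cap − P_rod·A_ann = 2.110e5 lbf − 20070 lbf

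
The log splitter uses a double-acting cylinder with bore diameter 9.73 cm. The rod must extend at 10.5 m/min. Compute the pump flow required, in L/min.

Cap-side area A_cap = π/4 × (9.73 cm)² = 74.36 cm^2
Q = A × v

Q ≈ 78.1 L/min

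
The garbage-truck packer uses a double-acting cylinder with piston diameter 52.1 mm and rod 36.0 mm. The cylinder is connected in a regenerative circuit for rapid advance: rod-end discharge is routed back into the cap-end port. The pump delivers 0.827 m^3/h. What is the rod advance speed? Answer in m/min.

In regeneration the rod-end outflow joins the pump flow into the cap end, so the net volume the pump must supply per unit advance equals the rod cross-section area.
Rod cross-section A_rod = π/4 × (36.0 mm)² = 1018 mm^2
v = Q_pump / A_rod

v ≈ 13.5 m/min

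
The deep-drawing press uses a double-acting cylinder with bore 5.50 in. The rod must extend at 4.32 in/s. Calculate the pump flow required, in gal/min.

Cap-side area A_cap = π/4 × (5.50 in)² = 23.76 in^2
Q = A × v

Q ≈ 26.7 gal/min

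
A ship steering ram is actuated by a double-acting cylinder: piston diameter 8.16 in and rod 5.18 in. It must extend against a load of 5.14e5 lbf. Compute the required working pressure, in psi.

P ≈ 9830 psi

Cap-side area A_cap = π/4 × (8.16 in)² = 52.30 in^2
P = F / A = 5.14e5 lbf / A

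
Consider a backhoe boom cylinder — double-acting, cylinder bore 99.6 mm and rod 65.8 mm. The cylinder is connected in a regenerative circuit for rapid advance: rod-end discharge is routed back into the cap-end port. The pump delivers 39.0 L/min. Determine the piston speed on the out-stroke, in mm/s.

v ≈ 191 mm/s

In regeneration the rod-end outflow joins the pump flow into the cap end, so the net volume the pump must supply per unit advance equals the rod cross-section area.
Rod cross-section A_rod = π/4 × (65.8 mm)² = 3400 mm^2
v = Q_pump / A_rod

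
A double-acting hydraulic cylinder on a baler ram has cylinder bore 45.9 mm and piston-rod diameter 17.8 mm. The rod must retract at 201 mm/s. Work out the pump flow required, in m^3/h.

Rod-side annular area A_ann = π/4 × (45.9² − 17.8²) = 1406 mm^2
Q = A × v

Q ≈ 1.02 m^3/h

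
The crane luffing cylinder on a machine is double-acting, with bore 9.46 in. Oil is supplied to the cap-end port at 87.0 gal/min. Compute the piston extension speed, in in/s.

Cap-side area A_cap = π/4 × (9.46 in)² = 70.29 in^2
v = Q / A

v ≈ 4.77 in/s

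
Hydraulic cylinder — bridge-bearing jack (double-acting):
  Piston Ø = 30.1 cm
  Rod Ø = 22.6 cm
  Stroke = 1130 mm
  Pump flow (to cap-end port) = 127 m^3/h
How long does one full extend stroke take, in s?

Cap-side area A_cap = π/4 × (30.1 cm)² = 711.6 cm^2
Swept volume V = A × L; t = V / Q = A·L / Q

t ≈ 2.28 s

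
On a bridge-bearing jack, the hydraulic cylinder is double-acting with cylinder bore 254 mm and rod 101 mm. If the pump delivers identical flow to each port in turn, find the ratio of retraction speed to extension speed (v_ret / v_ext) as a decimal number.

v_ret/v_ext ≈ 1.19

Cap-side area A_cap = π/4 × (254 mm)² = 50670 mm^2
Rod-side annular area A_ann = π/4 × (254² − 101²) = 42660 mm^2
For equal Q, v ∝ 1/A, so v_ret/v_ext = A_cap/A_ann.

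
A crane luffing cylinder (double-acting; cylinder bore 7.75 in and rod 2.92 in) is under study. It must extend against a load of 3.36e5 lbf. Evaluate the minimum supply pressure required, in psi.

P ≈ 7120 psi

Cap-side area A_cap = π/4 × (7.75 in)² = 47.17 in^2
P = F / A = 3.36e5 lbf / A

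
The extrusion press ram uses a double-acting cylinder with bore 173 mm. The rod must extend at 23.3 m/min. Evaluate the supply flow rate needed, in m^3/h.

Q ≈ 32.9 m^3/h

Cap-side area A_cap = π/4 × (173 mm)² = 23510 mm^2
Q = A × v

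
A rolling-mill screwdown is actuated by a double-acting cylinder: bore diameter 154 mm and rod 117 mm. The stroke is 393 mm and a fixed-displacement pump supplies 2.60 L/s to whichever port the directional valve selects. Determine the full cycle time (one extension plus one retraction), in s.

t ≈ 4.01 s

Cap-side area A_cap = π/4 × (154 mm)² = 18630 mm^2
Rod-side annular area A_ann = π/4 × (154² − 117²) = 7875 mm^2
t_ext = A_cap·L/Q = 2.815 s
t_ret = A_ann·L/Q = 1.190 s
t_cycle = t_ext + t_ret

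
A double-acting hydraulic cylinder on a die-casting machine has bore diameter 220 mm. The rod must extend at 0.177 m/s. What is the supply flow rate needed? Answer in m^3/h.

Cap-side area A_cap = π/4 × (220 mm)² = 38010 mm^2
Q = A × v

Q ≈ 24.2 m^3/h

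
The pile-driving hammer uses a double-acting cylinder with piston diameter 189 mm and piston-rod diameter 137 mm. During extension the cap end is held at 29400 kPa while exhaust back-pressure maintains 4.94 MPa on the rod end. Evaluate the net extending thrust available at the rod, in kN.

F ≈ 759 kN

Cap-side area A_cap = π/4 × (189 mm)² = 28060 mm^2
Rod-side annular area A_ann = π/4 × (189² − 137²) = 13310 mm^2
Net thrust = P_cap·A_cap − P_rod·A_ann = 824.8 kN − 65.77 kN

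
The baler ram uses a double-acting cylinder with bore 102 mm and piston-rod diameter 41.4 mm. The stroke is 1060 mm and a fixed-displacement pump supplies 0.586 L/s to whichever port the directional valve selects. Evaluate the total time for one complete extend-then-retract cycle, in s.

t ≈ 27.1 s

Cap-side area A_cap = π/4 × (102 mm)² = 8171 mm^2
Rod-side annular area A_ann = π/4 × (102² − 41.4²) = 6825 mm^2
t_ext = A_cap·L/Q = 14.78 s
t_ret = A_ann·L/Q = 12.35 s
t_cycle = t_ext + t_ret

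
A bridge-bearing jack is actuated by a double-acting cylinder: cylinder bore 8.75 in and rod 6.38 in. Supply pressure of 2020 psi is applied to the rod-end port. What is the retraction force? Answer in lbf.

Rod-side annular area A_ann = π/4 × (8.75² − 6.38²) = 28.16 in^2
On retraction the pressure acts on the annular area (bore minus rod).
F = P × A_ann

F ≈ 56900 lbf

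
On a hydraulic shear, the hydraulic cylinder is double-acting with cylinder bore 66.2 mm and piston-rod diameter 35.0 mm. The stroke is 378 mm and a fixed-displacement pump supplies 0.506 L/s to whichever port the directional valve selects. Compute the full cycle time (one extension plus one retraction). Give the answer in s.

Cap-side area A_cap = π/4 × (66.2 mm)² = 3442 mm^2
Rod-side annular area A_ann = π/4 × (66.2² − 35.0²) = 2480 mm^2
t_ext = A_cap·L/Q = 2.571 s
t_ret = A_ann·L/Q = 1.853 s
t_cycle = t_ext + t_ret

t ≈ 4.42 s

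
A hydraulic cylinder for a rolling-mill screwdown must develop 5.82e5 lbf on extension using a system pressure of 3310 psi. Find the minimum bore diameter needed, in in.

D ≈ 15.0 in

Extension force acts on the full piston face: F = P × (π/4)D².
D = √(4F / (πP)) = √(4 × 5.82e5 lbf / (π × 3310 psi))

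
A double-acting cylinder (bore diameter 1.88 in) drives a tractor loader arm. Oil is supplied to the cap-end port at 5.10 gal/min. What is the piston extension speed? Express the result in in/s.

Cap-side area A_cap = π/4 × (1.88 in)² = 2.776 in^2
v = Q / A

v ≈ 7.07 in/s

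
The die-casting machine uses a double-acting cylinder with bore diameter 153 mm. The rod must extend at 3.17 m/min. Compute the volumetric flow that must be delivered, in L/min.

Q ≈ 58.3 L/min

Cap-side area A_cap = π/4 × (153 mm)² = 18390 mm^2
Q = A × v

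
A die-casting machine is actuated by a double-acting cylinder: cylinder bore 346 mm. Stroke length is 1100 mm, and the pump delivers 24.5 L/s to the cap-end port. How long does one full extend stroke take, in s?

t ≈ 4.22 s

Cap-side area A_cap = π/4 × (346 mm)² = 94020 mm^2
Swept volume V = A × L; t = V / Q = A·L / Q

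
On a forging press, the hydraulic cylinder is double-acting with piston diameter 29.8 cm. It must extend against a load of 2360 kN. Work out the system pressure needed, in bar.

P ≈ 338 bar

Cap-side area A_cap = π/4 × (29.8 cm)² = 697.5 cm^2
P = F / A = 2360 kN / A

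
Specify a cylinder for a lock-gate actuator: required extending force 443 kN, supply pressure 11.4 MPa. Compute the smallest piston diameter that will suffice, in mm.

Extension force acts on the full piston face: F = P × (π/4)D².
D = √(4F / (πP)) = √(4 × 443 kN / (π × 11.4 MPa))

D ≈ 222 mm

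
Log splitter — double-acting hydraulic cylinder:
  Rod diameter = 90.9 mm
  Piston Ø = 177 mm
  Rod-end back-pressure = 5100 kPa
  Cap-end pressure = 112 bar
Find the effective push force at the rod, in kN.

Cap-side area A_cap = π/4 × (177 mm)² = 24610 mm^2
Rod-side annular area A_ann = π/4 × (177² − 90.9²) = 18120 mm^2
Net thrust = P_cap·A_cap − P_rod·A_ann = 275.6 kN − 92.39 kN

F ≈ 183 kN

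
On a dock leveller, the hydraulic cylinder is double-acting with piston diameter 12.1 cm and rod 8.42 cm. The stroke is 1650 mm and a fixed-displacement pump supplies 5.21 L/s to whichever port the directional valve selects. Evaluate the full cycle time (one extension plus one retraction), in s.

t ≈ 5.52 s

Cap-side area A_cap = π/4 × (12.1 cm)² = 115.0 cm^2
Rod-side annular area A_ann = π/4 × (12.1² − 8.42²) = 59.31 cm^2
t_ext = A_cap·L/Q = 3.642 s
t_ret = A_ann·L/Q = 1.878 s
t_cycle = t_ext + t_ret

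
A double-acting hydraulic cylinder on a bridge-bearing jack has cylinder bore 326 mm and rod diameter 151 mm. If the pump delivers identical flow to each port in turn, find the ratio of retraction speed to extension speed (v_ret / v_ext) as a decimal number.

v_ret/v_ext ≈ 1.27

Cap-side area A_cap = π/4 × (326 mm)² = 83470 mm^2
Rod-side annular area A_ann = π/4 × (326² − 151²) = 65560 mm^2
For equal Q, v ∝ 1/A, so v_ret/v_ext = A_cap/A_ann.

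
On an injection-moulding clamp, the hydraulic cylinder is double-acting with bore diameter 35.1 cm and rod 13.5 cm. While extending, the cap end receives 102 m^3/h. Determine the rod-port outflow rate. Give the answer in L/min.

Cap-side area A_cap = π/4 × (35.1 cm)² = 967.6 cm^2
Rod-side annular area A_ann = π/4 × (35.1² − 13.5²) = 824.5 cm^2
Piston speed v = Q_in/A_cap; rod-end outflow Q_out = v × A_ann = Q_in × A_ann/A_cap.

Q_out ≈ 1450 L/min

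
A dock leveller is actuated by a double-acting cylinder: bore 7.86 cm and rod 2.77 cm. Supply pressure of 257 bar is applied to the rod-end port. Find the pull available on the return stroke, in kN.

F ≈ 109 kN

Rod-side annular area A_ann = π/4 × (7.86² − 2.77²) = 42.50 cm^2
On retraction the pressure acts on the annular area (bore minus rod).
F = P × A_ann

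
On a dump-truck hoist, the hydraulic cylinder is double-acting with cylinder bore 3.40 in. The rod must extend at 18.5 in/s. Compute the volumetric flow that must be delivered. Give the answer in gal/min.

Cap-side area A_cap = π/4 × (3.40 in)² = 9.079 in^2
Q = A × v

Q ≈ 43.6 gal/min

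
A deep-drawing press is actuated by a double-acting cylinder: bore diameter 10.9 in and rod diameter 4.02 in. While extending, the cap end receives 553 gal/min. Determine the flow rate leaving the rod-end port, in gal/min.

Cap-side area A_cap = π/4 × (10.9 in)² = 93.31 in^2
Rod-side annular area A_ann = π/4 × (10.9² − 4.02²) = 80.62 in^2
Piston speed v = Q_in/A_cap; rod-end outflow Q_out = v × A_ann = Q_in × A_ann/A_cap.

Q_out ≈ 478 gal/min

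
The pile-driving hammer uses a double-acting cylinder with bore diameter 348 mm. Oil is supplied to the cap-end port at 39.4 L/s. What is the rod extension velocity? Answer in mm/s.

v ≈ 414 mm/s

Cap-side area A_cap = π/4 × (348 mm)² = 95110 mm^2
v = Q / A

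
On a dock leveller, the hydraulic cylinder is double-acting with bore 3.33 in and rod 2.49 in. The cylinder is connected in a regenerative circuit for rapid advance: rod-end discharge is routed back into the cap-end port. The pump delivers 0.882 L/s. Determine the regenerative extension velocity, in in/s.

v ≈ 11.1 in/s

In regeneration the rod-end outflow joins the pump flow into the cap end, so the net volume the pump must supply per unit advance equals the rod cross-section area.
Rod cross-section A_rod = π/4 × (2.49 in)² = 4.870 in^2
v = Q_pump / A_rod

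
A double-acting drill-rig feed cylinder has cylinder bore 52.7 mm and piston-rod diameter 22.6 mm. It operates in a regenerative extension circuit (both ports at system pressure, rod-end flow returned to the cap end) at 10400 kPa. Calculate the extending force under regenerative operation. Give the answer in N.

F ≈ 4170 N

With equal pressure on both faces, forces on the annular region cancel; the net push is pressure × rod cross-section.
Rod cross-section A_rod = π/4 × (22.6 mm)² = 401.1 mm^2
F = P × A_rod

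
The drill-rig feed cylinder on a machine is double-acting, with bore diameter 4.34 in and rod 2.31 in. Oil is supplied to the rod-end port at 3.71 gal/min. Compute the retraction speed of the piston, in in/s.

v ≈ 1.35 in/s

Rod-side annular area A_ann = π/4 × (4.34² − 2.31²) = 10.60 in^2
Flow into the rod-end port fills the annular volume.
v = Q / A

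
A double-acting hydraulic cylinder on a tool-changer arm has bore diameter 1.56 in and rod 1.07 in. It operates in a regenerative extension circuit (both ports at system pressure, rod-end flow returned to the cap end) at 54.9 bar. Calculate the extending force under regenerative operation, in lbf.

With equal pressure on both faces, forces on the annular region cancel; the net push is pressure × rod cross-section.
Rod cross-section A_rod = π/4 × (1.07 in)² = 0.8992 in^2
F = P × A_rod

F ≈ 716 lbf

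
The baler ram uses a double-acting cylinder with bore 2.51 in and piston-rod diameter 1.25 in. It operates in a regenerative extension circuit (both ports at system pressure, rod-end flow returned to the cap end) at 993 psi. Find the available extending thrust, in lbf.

With equal pressure on both faces, forces on the annular region cancel; the net push is pressure × rod cross-section.
Rod cross-section A_rod = π/4 × (1.25 in)² = 1.227 in^2
F = P × A_rod

F ≈ 1220 lbf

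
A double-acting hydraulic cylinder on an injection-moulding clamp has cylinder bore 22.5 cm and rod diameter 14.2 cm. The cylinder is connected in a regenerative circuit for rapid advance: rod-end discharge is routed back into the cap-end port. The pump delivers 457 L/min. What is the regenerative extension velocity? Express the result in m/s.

v ≈ 0.481 m/s

In regeneration the rod-end outflow joins the pump flow into the cap end, so the net volume the pump must supply per unit advance equals the rod cross-section area.
Rod cross-section A_rod = π/4 × (14.2 cm)² = 158.4 cm^2
v = Q_pump / A_rod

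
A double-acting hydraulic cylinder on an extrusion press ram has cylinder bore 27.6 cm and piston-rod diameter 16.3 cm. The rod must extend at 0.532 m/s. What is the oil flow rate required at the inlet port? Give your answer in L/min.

Q ≈ 1910 L/min

Cap-side area A_cap = π/4 × (27.6 cm)² = 598.3 cm^2
Q = A × v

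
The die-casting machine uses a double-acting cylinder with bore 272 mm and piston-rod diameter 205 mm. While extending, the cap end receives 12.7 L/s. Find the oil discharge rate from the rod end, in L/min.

Q_out ≈ 329 L/min

Cap-side area A_cap = π/4 × (272 mm)² = 58110 mm^2
Rod-side annular area A_ann = π/4 × (272² − 205²) = 25100 mm^2
Piston speed v = Q_in/A_cap; rod-end outflow Q_out = v × A_ann = Q_in × A_ann/A_cap.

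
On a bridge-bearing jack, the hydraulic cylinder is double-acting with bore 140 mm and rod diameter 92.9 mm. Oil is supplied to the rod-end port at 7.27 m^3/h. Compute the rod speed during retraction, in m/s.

Rod-side annular area A_ann = π/4 × (140² − 92.9²) = 8615 mm^2
Flow into the rod-end port fills the annular volume.
v = Q / A

v ≈ 0.234 m/s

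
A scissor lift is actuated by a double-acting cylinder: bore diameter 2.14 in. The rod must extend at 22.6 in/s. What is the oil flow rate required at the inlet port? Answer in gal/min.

Q ≈ 21.1 gal/min

Cap-side area A_cap = π/4 × (2.14 in)² = 3.597 in^2
Q = A × v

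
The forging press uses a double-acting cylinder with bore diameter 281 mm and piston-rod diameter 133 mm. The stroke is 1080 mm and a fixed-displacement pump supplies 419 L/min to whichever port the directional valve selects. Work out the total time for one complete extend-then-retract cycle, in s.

Cap-side area A_cap = π/4 × (281 mm)² = 62020 mm^2
Rod-side annular area A_ann = π/4 × (281² − 133²) = 48120 mm^2
t_ext = A_cap·L/Q = 9.591 s
t_ret = A_ann·L/Q = 7.442 s
t_cycle = t_ext + t_ret

t ≈ 17.0 s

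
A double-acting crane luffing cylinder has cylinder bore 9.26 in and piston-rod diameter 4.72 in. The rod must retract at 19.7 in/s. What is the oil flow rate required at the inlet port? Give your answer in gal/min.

Q ≈ 255 gal/min

Rod-side annular area A_ann = π/4 × (9.26² − 4.72²) = 49.85 in^2
Q = A × v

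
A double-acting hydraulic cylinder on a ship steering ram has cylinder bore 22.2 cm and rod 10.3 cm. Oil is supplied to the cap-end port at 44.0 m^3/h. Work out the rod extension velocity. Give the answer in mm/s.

Cap-side area A_cap = π/4 × (22.2 cm)² = 387.1 cm^2
v = Q / A

v ≈ 316 mm/s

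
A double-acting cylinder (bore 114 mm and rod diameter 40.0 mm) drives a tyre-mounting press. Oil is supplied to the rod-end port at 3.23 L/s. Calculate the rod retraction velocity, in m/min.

v ≈ 21.7 m/min

Rod-side annular area A_ann = π/4 × (114² − 40.0²) = 8950 mm^2
Flow into the rod-end port fills the annular volume.
v = Q / A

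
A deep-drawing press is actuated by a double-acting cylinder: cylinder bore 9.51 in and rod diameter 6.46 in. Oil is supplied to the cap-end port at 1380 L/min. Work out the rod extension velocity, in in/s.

v ≈ 19.8 in/s

Cap-side area A_cap = π/4 × (9.51 in)² = 71.03 in^2
v = Q / A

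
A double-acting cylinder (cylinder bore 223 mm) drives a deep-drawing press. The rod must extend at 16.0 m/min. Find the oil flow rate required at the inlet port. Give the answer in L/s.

Cap-side area A_cap = π/4 × (223 mm)² = 39060 mm^2
Q = A × v

Q ≈ 10.4 L/s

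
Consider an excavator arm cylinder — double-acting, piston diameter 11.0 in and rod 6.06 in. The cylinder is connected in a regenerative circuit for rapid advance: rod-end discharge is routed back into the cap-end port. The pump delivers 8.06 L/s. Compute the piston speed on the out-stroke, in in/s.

v ≈ 17.1 in/s

In regeneration the rod-end outflow joins the pump flow into the cap end, so the net volume the pump must supply per unit advance equals the rod cross-section area.
Rod cross-section A_rod = π/4 × (6.06 in)² = 28.84 in^2
v = Q_pump / A_rod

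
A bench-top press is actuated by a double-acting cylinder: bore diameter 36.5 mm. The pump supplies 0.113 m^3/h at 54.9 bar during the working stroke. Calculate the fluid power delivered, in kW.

Hydraulic power = P × Q

W ≈ 0.172 kW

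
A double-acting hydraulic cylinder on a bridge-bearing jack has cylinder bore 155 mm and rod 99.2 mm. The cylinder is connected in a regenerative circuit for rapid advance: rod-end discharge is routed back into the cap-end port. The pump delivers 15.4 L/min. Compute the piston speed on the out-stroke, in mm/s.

v ≈ 33.2 mm/s

In regeneration the rod-end outflow joins the pump flow into the cap end, so the net volume the pump must supply per unit advance equals the rod cross-section area.
Rod cross-section A_rod = π/4 × (99.2 mm)² = 7729 mm^2
v = Q_pump / A_rod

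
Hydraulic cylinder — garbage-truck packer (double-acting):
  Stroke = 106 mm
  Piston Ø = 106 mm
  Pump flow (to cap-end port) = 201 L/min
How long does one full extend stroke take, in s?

Cap-side area A_cap = π/4 × (106 mm)² = 8825 mm^2
Swept volume V = A × L; t = V / Q = A·L / Q

t ≈ 0.279 s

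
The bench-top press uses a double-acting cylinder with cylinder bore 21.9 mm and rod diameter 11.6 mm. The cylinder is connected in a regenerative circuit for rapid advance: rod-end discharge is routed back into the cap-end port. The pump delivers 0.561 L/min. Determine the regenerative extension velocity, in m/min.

In regeneration the rod-end outflow joins the pump flow into the cap end, so the net volume the pump must supply per unit advance equals the rod cross-section area.
Rod cross-section A_rod = π/4 × (11.6 mm)² = 105.7 mm^2
v = Q_pump / A_rod

v ≈ 5.31 m/min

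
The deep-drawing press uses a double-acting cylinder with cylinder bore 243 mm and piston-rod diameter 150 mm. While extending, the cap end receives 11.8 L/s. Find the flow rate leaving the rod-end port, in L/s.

Cap-side area A_cap = π/4 × (243 mm)² = 46380 mm^2
Rod-side annular area A_ann = π/4 × (243² − 150²) = 28710 mm^2
Piston speed v = Q_in/A_cap; rod-end outflow Q_out = v × A_ann = Q_in × A_ann/A_cap.

Q_out ≈ 7.30 L/s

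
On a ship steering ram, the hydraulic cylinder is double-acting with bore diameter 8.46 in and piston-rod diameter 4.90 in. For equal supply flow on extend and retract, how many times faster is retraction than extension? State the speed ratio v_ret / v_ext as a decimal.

v_ret/v_ext ≈ 1.50

Cap-side area A_cap = π/4 × (8.46 in)² = 56.21 in^2
Rod-side annular area A_ann = π/4 × (8.46² − 4.90²) = 37.35 in^2
For equal Q, v ∝ 1/A, so v_ret/v_ext = A_cap/A_ann.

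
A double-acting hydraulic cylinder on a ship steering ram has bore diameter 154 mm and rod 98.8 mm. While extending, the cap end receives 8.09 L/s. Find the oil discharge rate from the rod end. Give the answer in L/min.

Cap-side area A_cap = π/4 × (154 mm)² = 18630 mm^2
Rod-side annular area A_ann = π/4 × (154² − 98.8²) = 10960 mm^2
Piston speed v = Q_in/A_cap; rod-end outflow Q_out = v × A_ann = Q_in × A_ann/A_cap.

Q_out ≈ 286 L/min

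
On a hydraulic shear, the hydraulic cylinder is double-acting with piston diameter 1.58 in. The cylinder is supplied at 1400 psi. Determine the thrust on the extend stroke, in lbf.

Cap-side area A_cap = π/4 × (1.58 in)² = 1.961 in^2
F = P × A_cap = 1400 psi × A_cap

F ≈ 2740 lbf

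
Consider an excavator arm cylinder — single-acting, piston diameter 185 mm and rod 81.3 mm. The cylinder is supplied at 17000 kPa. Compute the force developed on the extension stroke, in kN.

Cap-side area A_cap = π/4 × (185 mm)² = 26880 mm^2
F = P × A_cap = 17000 kPa × A_cap

F ≈ 457 kN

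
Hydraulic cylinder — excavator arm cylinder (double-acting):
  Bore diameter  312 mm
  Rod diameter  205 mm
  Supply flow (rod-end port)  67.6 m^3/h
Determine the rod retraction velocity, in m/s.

v ≈ 0.432 m/s

Rod-side annular area A_ann = π/4 × (312² − 205²) = 43450 mm^2
Flow into the rod-end port fills the annular volume.
v = Q / A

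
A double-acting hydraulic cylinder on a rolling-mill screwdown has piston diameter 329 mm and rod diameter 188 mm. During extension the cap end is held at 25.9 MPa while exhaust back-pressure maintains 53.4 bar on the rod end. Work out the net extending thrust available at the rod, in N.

Cap-side area A_cap = π/4 × (329 mm)² = 85010 mm^2
Rod-side annular area A_ann = π/4 × (329² − 188²) = 57250 mm^2
Net thrust = P_cap·A_cap − P_rod·A_ann = 2.202e6 N − 3.057e5 N

F ≈ 1.90e6 N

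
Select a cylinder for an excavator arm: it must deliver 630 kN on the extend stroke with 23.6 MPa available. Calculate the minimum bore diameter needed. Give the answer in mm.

D ≈ 184 mm

Extension force acts on the full piston face: F = P × (π/4)D².
D = √(4F / (πP)) = √(4 × 630 kN / (π × 23.6 MPa))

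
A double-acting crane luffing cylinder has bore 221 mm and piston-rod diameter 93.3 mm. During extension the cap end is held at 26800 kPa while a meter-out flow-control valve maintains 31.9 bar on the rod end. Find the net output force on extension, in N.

F ≈ 9.27e5 N

Cap-side area A_cap = π/4 × (221 mm)² = 38360 mm^2
Rod-side annular area A_ann = π/4 × (221² − 93.3²) = 31520 mm^2
Net thrust = P_cap·A_cap − P_rod·A_ann = 1.028e6 N − 1.006e5 N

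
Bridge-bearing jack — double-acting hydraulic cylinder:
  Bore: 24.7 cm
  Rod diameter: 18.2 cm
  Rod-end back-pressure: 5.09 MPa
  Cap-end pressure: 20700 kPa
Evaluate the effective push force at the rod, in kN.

F ≈ 880 kN

Cap-side area A_cap = π/4 × (24.7 cm)² = 479.2 cm^2
Rod-side annular area A_ann = π/4 × (24.7² − 18.2²) = 219.0 cm^2
Net thrust = P_cap·A_cap − P_rod·A_ann = 991.9 kN − 111.5 kN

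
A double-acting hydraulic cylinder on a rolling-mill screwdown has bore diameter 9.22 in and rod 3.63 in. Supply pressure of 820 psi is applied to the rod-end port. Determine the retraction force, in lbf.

F ≈ 46300 lbf

Rod-side annular area A_ann = π/4 × (9.22² − 3.63²) = 56.42 in^2
On retraction the pressure acts on the annular area (bore minus rod).
F = P × A_ann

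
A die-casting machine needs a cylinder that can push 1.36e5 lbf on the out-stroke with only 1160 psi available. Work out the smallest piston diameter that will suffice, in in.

D ≈ 12.2 in

Extension force acts on the full piston face: F = P × (π/4)D².
D = √(4F / (πP)) = √(4 × 1.36e5 lbf / (π × 1160 psi))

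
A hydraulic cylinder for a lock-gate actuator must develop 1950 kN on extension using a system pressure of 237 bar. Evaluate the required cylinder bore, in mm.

Extension force acts on the full piston face: F = P × (π/4)D².
D = √(4F / (πP)) = √(4 × 1950 kN / (π × 237 bar))

D ≈ 324 mm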